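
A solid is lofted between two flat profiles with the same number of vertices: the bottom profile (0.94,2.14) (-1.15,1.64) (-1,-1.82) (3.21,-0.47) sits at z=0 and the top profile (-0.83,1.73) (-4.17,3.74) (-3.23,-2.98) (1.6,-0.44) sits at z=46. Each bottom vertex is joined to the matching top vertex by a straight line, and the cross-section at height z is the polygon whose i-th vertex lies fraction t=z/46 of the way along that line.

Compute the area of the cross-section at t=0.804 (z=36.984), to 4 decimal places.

Cross-section at t=0.804: each vertex is (1-t)·p0[i] + t·p1[i].
  v1: (1-0.804)·(0.94,2.14) + 0.804·(-0.83,1.73) = (-0.4831,1.8104)
  v2: (1-0.804)·(-1.15,1.64) + 0.804·(-4.17,3.74) = (-3.5781,3.3284)
  v3: (1-0.804)·(-1,-1.82) + 0.804·(-3.23,-2.98) = (-2.7929,-2.7526)
  v4: (1-0.804)·(3.21,-0.47) + 0.804·(1.6,-0.44) = (1.9156,-0.4459)
Shoelace sum Σ(x_i·y_{i+1} − x_{i+1}·y_i):
  i=1: -0.4831·3.3284 − -3.5781·1.8104 = +4.8697 (running +4.8697)
  i=2: -3.5781·-2.7526 − -2.7929·3.3284 = +19.1451 (running +24.0149)
  i=3: -2.7929·-0.4459 − 1.9156·-2.7526 = +6.5182 (running +30.5330)
  i=4: 1.9156·1.8104 − -0.4831·-0.4459 = +3.2525 (running +33.7855)
Area = |Σ|/2 = |33.7855|/2 = 16.8927

Area at t=0.804: 16.8927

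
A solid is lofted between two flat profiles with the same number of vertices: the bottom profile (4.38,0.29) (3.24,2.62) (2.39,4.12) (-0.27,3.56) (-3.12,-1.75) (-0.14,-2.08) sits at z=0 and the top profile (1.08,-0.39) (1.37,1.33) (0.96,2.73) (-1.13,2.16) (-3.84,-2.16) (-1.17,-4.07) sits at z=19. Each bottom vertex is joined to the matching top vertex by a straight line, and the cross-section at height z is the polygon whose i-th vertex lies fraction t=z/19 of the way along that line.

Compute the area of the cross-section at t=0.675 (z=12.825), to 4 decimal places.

Cross-section at t=0.675: each vertex is (1-t)·p0[i] + t·p1[i].
  v1: (1-0.675)·(4.38,0.29) + 0.675·(1.08,-0.39) = (2.1525,-0.1690)
  v2: (1-0.675)·(3.24,2.62) + 0.675·(1.37,1.33) = (1.9778,1.7492)
  v3: (1-0.675)·(2.39,4.12) + 0.675·(0.96,2.73) = (1.4247,3.1818)
  v4: (1-0.675)·(-0.27,3.56) + 0.675·(-1.13,2.16) = (-0.8505,2.6150)
  v5: (1-0.675)·(-3.12,-1.75) + 0.675·(-3.84,-2.16) = (-3.6060,-2.0267)
  v6: (1-0.675)·(-0.14,-2.08) + 0.675·(-1.17,-4.07) = (-0.8352,-3.4233)
Shoelace sum Σ(x_i·y_{i+1} − x_{i+1}·y_i):
  i=1: 2.1525·1.7492 − 1.9778·-0.1690 = +4.0995 (running +4.0995)
  i=2: 1.9778·3.1818 − 1.4247·1.7492 = +3.8005 (running +7.9000)
  i=3: 1.4247·2.6150 − -0.8505·3.1818 = +6.4318 (running +14.3318)
  i=4: -0.8505·-2.0267 − -3.6060·2.6150 = +11.1534 (running +25.4852)
  i=5: -3.6060·-3.4233 − -0.8352·-2.0267 = +10.6514 (running +36.1366)
  i=6: -0.8352·-0.1690 − 2.1525·-3.4233 = +7.5097 (running +43.6463)
Area = |Σ|/2 = |43.6463|/2 = 21.8232

Area at t=0.675: 21.8232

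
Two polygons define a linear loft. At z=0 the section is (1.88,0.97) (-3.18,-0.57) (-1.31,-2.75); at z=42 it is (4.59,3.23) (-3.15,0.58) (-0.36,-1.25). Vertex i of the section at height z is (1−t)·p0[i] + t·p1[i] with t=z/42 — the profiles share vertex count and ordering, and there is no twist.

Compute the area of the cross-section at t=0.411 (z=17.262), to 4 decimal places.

Area at t=0.411: 8.5167

Cross-section at t=0.411: each vertex is (1-t)·p0[i] + t·p1[i].
  v1: (1-0.411)·(1.88,0.97) + 0.411·(4.59,3.23) = (2.9938,1.8989)
  v2: (1-0.411)·(-3.18,-0.57) + 0.411·(-3.15,0.58) = (-3.1677,-0.0973)
  v3: (1-0.411)·(-1.31,-2.75) + 0.411·(-0.36,-1.25) = (-0.9195,-2.1335)
Shoelace sum Σ(x_i·y_{i+1} − x_{i+1}·y_i):
  i=1: 2.9938·-0.0973 − -3.1677·1.8989 = +5.7235 (running +5.7235)
  i=2: -3.1677·-2.1335 − -0.9195·-0.0973 = +6.6687 (running +12.3922)
  i=3: -0.9195·1.8989 − 2.9938·-2.1335 = +4.6412 (running +17.0334)
Area = |Σ|/2 = |17.0334|/2 = 8.5167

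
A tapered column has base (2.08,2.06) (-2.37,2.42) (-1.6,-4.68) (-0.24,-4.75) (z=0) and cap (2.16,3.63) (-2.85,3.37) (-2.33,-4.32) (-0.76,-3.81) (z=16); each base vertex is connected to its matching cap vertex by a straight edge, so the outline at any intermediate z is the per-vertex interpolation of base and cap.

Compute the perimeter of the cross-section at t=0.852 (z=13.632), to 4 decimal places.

Perimeter at t=0.852: 22.0228

Cross-section at t=0.852: each vertex is (1-t)·p0[i] + t·p1[i].
  v1: (1-0.852)·(2.08,2.06) + 0.852·(2.16,3.63) = (2.1482,3.3976)
  v2: (1-0.852)·(-2.37,2.42) + 0.852·(-2.85,3.37) = (-2.7790,3.2294)
  v3: (1-0.852)·(-1.6,-4.68) + 0.852·(-2.33,-4.32) = (-2.2220,-4.3733)
  v4: (1-0.852)·(-0.24,-4.75) + 0.852·(-0.76,-3.81) = (-0.6830,-3.9491)
Perimeter = Σ |v_{i+1} − v_i|:
  edge 1→2: √(-4.9271² + -0.1682²) = 4.9300 (running 4.9300)
  edge 2→3: √(0.5570² + -7.6027²) = 7.6231 (running 12.5530)
  edge 3→4: √(1.5389² + 0.4242²) = 1.5963 (running 14.1494)
  edge 4→1: √(2.8312² + 7.3468²) = 7.8734 (running 22.0228)
Perimeter = 22.0228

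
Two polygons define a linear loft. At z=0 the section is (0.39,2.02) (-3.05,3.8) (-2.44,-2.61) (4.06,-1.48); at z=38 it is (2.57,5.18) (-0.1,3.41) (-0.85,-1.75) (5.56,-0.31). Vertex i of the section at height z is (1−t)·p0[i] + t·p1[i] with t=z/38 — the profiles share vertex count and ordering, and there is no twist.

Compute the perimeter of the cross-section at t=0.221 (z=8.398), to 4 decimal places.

Perimeter at t=0.221: 21.4326

Cross-section at t=0.221: each vertex is (1-t)·p0[i] + t·p1[i].
  v1: (1-0.221)·(0.39,2.02) + 0.221·(2.57,5.18) = (0.8718,2.7184)
  v2: (1-0.221)·(-3.05,3.8) + 0.221·(-0.1,3.41) = (-2.3981,3.7138)
  v3: (1-0.221)·(-2.44,-2.61) + 0.221·(-0.85,-1.75) = (-2.0886,-2.4199)
  v4: (1-0.221)·(4.06,-1.48) + 0.221·(5.56,-0.31) = (4.3915,-1.2214)
Perimeter = Σ |v_{i+1} − v_i|:
  edge 1→2: √(-3.2698² + 0.9955²) = 3.4180 (running 3.4180)
  edge 2→3: √(0.3094² + -6.1338²) = 6.1416 (running 9.5595)
  edge 3→4: √(6.4801² + 1.1985²) = 6.5900 (running 16.1496)
  edge 4→1: √(-3.5197² + 3.9398²) = 5.2830 (running 21.4326)
Perimeter = 21.4326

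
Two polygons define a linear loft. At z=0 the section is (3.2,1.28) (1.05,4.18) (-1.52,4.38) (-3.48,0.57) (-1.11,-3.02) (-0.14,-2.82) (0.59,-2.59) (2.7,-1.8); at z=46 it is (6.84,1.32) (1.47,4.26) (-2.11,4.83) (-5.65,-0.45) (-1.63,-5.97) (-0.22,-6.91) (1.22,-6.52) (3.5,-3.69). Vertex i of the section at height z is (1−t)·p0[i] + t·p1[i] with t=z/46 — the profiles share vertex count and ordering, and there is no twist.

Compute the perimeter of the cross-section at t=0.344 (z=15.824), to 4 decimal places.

Perimeter at t=0.344: 26.2748

Cross-section at t=0.344: each vertex is (1-t)·p0[i] + t·p1[i].
  v1: (1-0.344)·(3.2,1.28) + 0.344·(6.84,1.32) = (4.4522,1.2938)
  v2: (1-0.344)·(1.05,4.18) + 0.344·(1.47,4.26) = (1.1945,4.2075)
  v3: (1-0.344)·(-1.52,4.38) + 0.344·(-2.11,4.83) = (-1.7230,4.5348)
  v4: (1-0.344)·(-3.48,0.57) + 0.344·(-5.65,-0.45) = (-4.2265,0.2191)
  v5: (1-0.344)·(-1.11,-3.02) + 0.344·(-1.63,-5.97) = (-1.2889,-4.0348)
  v6: (1-0.344)·(-0.14,-2.82) + 0.344·(-0.22,-6.91) = (-0.1675,-4.2270)
  v7: (1-0.344)·(0.59,-2.59) + 0.344·(1.22,-6.52) = (0.8067,-3.9419)
  v8: (1-0.344)·(2.7,-1.8) + 0.344·(3.5,-3.69) = (2.9752,-2.4502)
Perimeter = Σ |v_{i+1} − v_i|:
  edge 1→2: √(-3.2577² + 2.9138²) = 4.3706 (running 4.3706)
  edge 2→3: √(-2.9174² + 0.3273²) = 2.9357 (running 7.3064)
  edge 3→4: √(-2.5035² + -4.3157²) = 4.9893 (running 12.2956)
  edge 4→5: √(2.9376² + -4.2539²) = 5.1697 (running 17.4653)
  edge 5→6: √(1.1214² + -0.1922²) = 1.1377 (running 18.6030)
  edge 6→7: √(0.9742² + 0.2850²) = 1.0151 (running 19.6181)
  edge 7→8: √(2.1685² + 1.4918²) = 2.6320 (running 22.2501)
  edge 8→1: √(1.4770² + 3.7439²) = 4.0247 (running 26.2748)
Perimeter = 26.2748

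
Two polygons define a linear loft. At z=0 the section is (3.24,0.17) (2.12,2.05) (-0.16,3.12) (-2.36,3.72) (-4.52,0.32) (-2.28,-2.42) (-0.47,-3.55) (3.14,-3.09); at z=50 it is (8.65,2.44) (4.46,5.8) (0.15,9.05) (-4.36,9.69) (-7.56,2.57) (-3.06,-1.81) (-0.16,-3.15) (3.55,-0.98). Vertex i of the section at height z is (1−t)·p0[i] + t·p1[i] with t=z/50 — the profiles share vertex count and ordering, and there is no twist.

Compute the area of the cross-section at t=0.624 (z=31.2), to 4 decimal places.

Cross-section at t=0.624: each vertex is (1-t)·p0[i] + t·p1[i].
  v1: (1-0.624)·(3.24,0.17) + 0.624·(8.65,2.44) = (6.6158,1.5865)
  v2: (1-0.624)·(2.12,2.05) + 0.624·(4.46,5.8) = (3.5802,4.3900)
  v3: (1-0.624)·(-0.16,3.12) + 0.624·(0.15,9.05) = (0.0334,6.8203)
  v4: (1-0.624)·(-2.36,3.72) + 0.624·(-4.36,9.69) = (-3.6080,7.4453)
  v5: (1-0.624)·(-4.52,0.32) + 0.624·(-7.56,2.57) = (-6.4170,1.7240)
  v6: (1-0.624)·(-2.28,-2.42) + 0.624·(-3.06,-1.81) = (-2.7667,-2.0394)
  v7: (1-0.624)·(-0.47,-3.55) + 0.624·(-0.16,-3.15) = (-0.2766,-3.3004)
  v8: (1-0.624)·(3.14,-3.09) + 0.624·(3.55,-0.98) = (3.3958,-1.7734)
Shoelace sum Σ(x_i·y_{i+1} − x_{i+1}·y_i):
  i=1: 6.6158·4.3900 − 3.5802·1.5865 = +23.3637 (running +23.3637)
  i=2: 3.5802·6.8203 − 0.0334·4.3900 = +24.2710 (running +47.6347)
  i=3: 0.0334·7.4453 − -3.6080·6.8203 = +24.8567 (running +72.4914)
  i=4: -3.6080·1.7240 − -6.4170·7.4453 = +41.5559 (running +114.0473)
  i=5: -6.4170·-2.0394 − -2.7667·1.7240 = +17.8563 (running +131.9036)
  i=6: -2.7667·-3.3004 − -0.2766·-2.0394 = +8.5673 (running +140.4709)
  i=7: -0.2766·-1.7734 − 3.3958·-3.3004 = +11.6981 (running +152.1689)
  i=8: 3.3958·1.5865 − 6.6158·-1.7734 = +17.1197 (running +169.2886)
Area = |Σ|/2 = |169.2886|/2 = 84.6443

Area at t=0.624: 84.6443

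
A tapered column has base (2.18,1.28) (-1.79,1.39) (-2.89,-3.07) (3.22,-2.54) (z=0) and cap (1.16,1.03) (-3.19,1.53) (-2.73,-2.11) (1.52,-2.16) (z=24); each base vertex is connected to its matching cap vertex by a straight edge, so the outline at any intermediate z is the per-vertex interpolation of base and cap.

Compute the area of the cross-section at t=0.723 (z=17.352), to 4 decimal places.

Area at t=0.723: 16.2487

Cross-section at t=0.723: each vertex is (1-t)·p0[i] + t·p1[i].
  v1: (1-0.723)·(2.18,1.28) + 0.723·(1.16,1.03) = (1.4425,1.0993)
  v2: (1-0.723)·(-1.79,1.39) + 0.723·(-3.19,1.53) = (-2.8022,1.4912)
  v3: (1-0.723)·(-2.89,-3.07) + 0.723·(-2.73,-2.11) = (-2.7743,-2.3759)
  v4: (1-0.723)·(3.22,-2.54) + 0.723·(1.52,-2.16) = (1.9909,-2.2653)
Shoelace sum Σ(x_i·y_{i+1} − x_{i+1}·y_i):
  i=1: 1.4425·1.4912 − -2.8022·1.0993 = +5.2315 (running +5.2315)
  i=2: -2.8022·-2.3759 − -2.7743·1.4912 = +10.7949 (running +16.0264)
  i=3: -2.7743·-2.2653 − 1.9909·-2.3759 = +11.0148 (running +27.0412)
  i=4: 1.9909·1.0993 − 1.4425·-2.2653 = +5.4562 (running +32.4974)
Area = |Σ|/2 = |32.4974|/2 = 16.2487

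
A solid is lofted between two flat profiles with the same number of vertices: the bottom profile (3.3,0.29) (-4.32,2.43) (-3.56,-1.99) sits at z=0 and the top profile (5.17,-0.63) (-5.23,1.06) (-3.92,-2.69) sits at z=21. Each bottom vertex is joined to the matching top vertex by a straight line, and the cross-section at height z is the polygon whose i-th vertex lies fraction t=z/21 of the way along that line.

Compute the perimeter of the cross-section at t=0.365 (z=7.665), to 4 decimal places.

Cross-section at t=0.365: each vertex is (1-t)·p0[i] + t·p1[i].
  v1: (1-0.365)·(3.3,0.29) + 0.365·(5.17,-0.63) = (3.9825,-0.0458)
  v2: (1-0.365)·(-4.32,2.43) + 0.365·(-5.23,1.06) = (-4.6522,1.9300)
  v3: (1-0.365)·(-3.56,-1.99) + 0.365·(-3.92,-2.69) = (-3.6914,-2.2455)
Perimeter = Σ |v_{i+1} − v_i|:
  edge 1→2: √(-8.6347² + 1.9758²) = 8.8579 (running 8.8579)
  edge 2→3: √(0.9608² + -4.1754²) = 4.2846 (running 13.1424)
  edge 3→1: √(7.6739² + 2.1997²) = 7.9830 (running 21.1254)
Perimeter = 21.1254

Perimeter at t=0.365: 21.1254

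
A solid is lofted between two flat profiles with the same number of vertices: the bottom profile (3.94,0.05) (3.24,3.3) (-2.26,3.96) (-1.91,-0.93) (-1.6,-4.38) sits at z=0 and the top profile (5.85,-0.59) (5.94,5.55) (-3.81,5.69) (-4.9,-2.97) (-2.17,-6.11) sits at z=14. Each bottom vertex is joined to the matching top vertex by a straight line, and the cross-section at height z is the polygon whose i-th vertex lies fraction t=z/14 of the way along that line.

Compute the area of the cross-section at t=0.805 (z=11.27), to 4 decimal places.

Area at t=0.805: 80.8765

Cross-section at t=0.805: each vertex is (1-t)·p0[i] + t·p1[i].
  v1: (1-0.805)·(3.94,0.05) + 0.805·(5.85,-0.59) = (5.4775,-0.4652)
  v2: (1-0.805)·(3.24,3.3) + 0.805·(5.94,5.55) = (5.4135,5.1113)
  v3: (1-0.805)·(-2.26,3.96) + 0.805·(-3.81,5.69) = (-3.5077,5.3527)
  v4: (1-0.805)·(-1.91,-0.93) + 0.805·(-4.9,-2.97) = (-4.3170,-2.5722)
  v5: (1-0.805)·(-1.6,-4.38) + 0.805·(-2.17,-6.11) = (-2.0589,-5.7727)
Shoelace sum Σ(x_i·y_{i+1} − x_{i+1}·y_i):
  i=1: 5.4775·5.1113 − 5.4135·-0.4652 = +30.5155 (running +30.5155)
  i=2: 5.4135·5.3527 − -3.5077·5.1113 = +46.9056 (running +77.4210)
  i=3: -3.5077·-2.5722 − -4.3170·5.3527 = +32.1298 (running +109.5508)
  i=4: -4.3170·-5.7727 − -2.0589·-2.5722 = +19.6245 (running +129.1753)
  i=5: -2.0589·-0.4652 − 5.4775·-5.7727 = +32.5778 (running +161.7530)
Area = |Σ|/2 = |161.7530|/2 = 80.8765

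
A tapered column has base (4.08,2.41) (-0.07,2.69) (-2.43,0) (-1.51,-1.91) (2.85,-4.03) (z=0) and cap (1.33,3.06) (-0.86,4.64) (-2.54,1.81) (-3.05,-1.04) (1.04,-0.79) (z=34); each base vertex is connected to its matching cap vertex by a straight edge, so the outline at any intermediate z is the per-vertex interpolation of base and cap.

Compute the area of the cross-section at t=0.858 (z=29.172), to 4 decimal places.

Cross-section at t=0.858: each vertex is (1-t)·p0[i] + t·p1[i].
  v1: (1-0.858)·(4.08,2.41) + 0.858·(1.33,3.06) = (1.7205,2.9677)
  v2: (1-0.858)·(-0.07,2.69) + 0.858·(-0.86,4.64) = (-0.7478,4.3631)
  v3: (1-0.858)·(-2.43,0) + 0.858·(-2.54,1.81) = (-2.5244,1.5530)
  v4: (1-0.858)·(-1.51,-1.91) + 0.858·(-3.05,-1.04) = (-2.8313,-1.1635)
  v5: (1-0.858)·(2.85,-4.03) + 0.858·(1.04,-0.79) = (1.2970,-1.2501)
Shoelace sum Σ(x_i·y_{i+1} − x_{i+1}·y_i):
  i=1: 1.7205·4.3631 − -0.7478·2.9677 = +9.7260 (running +9.7260)
  i=2: -0.7478·1.5530 − -2.5244·4.3631 = +9.8528 (running +19.5788)
  i=3: -2.5244·-1.1635 − -2.8313·1.5530 = +7.3342 (running +26.9130)
  i=4: -2.8313·-1.2501 − 1.2970·-1.1635 = +5.0485 (running +31.9615)
  i=5: 1.2970·2.9677 − 1.7205·-1.2501 = +5.9999 (running +37.9614)
Area = |Σ|/2 = |37.9614|/2 = 18.9807

Area at t=0.858: 18.9807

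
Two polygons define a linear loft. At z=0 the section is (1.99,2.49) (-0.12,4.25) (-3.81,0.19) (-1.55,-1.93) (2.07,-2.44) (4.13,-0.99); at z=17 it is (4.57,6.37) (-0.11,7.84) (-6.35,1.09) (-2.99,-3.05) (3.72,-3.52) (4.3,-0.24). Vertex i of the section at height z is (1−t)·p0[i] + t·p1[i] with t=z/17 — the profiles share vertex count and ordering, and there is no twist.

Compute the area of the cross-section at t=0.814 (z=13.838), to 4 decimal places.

Cross-section at t=0.814: each vertex is (1-t)·p0[i] + t·p1[i].
  v1: (1-0.814)·(1.99,2.49) + 0.814·(4.57,6.37) = (4.0901,5.6483)
  v2: (1-0.814)·(-0.12,4.25) + 0.814·(-0.11,7.84) = (-0.1119,7.1723)
  v3: (1-0.814)·(-3.81,0.19) + 0.814·(-6.35,1.09) = (-5.8776,0.9226)
  v4: (1-0.814)·(-1.55,-1.93) + 0.814·(-2.99,-3.05) = (-2.7222,-2.8417)
  v5: (1-0.814)·(2.07,-2.44) + 0.814·(3.72,-3.52) = (3.4131,-3.3191)
  v6: (1-0.814)·(4.13,-0.99) + 0.814·(4.3,-0.24) = (4.2684,-0.3795)
Shoelace sum Σ(x_i·y_{i+1} − x_{i+1}·y_i):
  i=1: 4.0901·7.1723 − -0.1119·5.6483 = +29.9672 (running +29.9672)
  i=2: -0.1119·0.9226 − -5.8776·7.1723 = +42.0522 (running +72.0194)
  i=3: -5.8776·-2.8417 − -2.7222·0.9226 = +19.2136 (running +91.2330)
  i=4: -2.7222·-3.3191 − 3.4131·-2.8417 = +18.7341 (running +109.9671)
  i=5: 3.4131·-0.3795 − 4.2684·-3.3191 = +12.8720 (running +122.8391)
  i=6: 4.2684·5.6483 − 4.0901·-0.3795 = +25.6614 (running +148.5005)
Area = |Σ|/2 = |148.5005|/2 = 74.2503

Area at t=0.814: 74.2503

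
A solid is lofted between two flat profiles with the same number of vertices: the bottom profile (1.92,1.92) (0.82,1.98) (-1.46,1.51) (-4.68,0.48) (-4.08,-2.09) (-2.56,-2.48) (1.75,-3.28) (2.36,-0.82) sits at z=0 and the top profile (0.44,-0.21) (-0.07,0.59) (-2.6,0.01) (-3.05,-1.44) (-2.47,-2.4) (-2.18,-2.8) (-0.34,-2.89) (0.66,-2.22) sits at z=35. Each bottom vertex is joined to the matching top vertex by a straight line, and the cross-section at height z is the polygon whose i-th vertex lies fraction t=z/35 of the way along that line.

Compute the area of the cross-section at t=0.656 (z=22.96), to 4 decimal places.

Cross-section at t=0.656: each vertex is (1-t)·p0[i] + t·p1[i].
  v1: (1-0.656)·(1.92,1.92) + 0.656·(0.44,-0.21) = (0.9491,0.5227)
  v2: (1-0.656)·(0.82,1.98) + 0.656·(-0.07,0.59) = (0.2362,1.0682)
  v3: (1-0.656)·(-1.46,1.51) + 0.656·(-2.6,0.01) = (-2.2078,0.5260)
  v4: (1-0.656)·(-4.68,0.48) + 0.656·(-3.05,-1.44) = (-3.6107,-0.7795)
  v5: (1-0.656)·(-4.08,-2.09) + 0.656·(-2.47,-2.4) = (-3.0238,-2.2934)
  v6: (1-0.656)·(-2.56,-2.48) + 0.656·(-2.18,-2.8) = (-2.3107,-2.6899)
  v7: (1-0.656)·(1.75,-3.28) + 0.656·(-0.34,-2.89) = (0.3790,-3.0242)
  v8: (1-0.656)·(2.36,-0.82) + 0.656·(0.66,-2.22) = (1.2448,-1.7384)
Shoelace sum Σ(x_i·y_{i+1} − x_{i+1}·y_i):
  i=1: 0.9491·1.0682 − 0.2362·0.5227 = +0.8904 (running +0.8904)
  i=2: 0.2362·0.5260 − -2.2078·1.0682 = +2.4825 (running +3.3729)
  i=3: -2.2078·-0.7795 − -3.6107·0.5260 = +3.6203 (running +6.9932)
  i=4: -3.6107·-2.2934 − -3.0238·-0.7795 = +5.9235 (running +12.9167)
  i=5: -3.0238·-2.6899 − -2.3107·-2.2934 = +2.8346 (running +15.7513)
  i=6: -2.3107·-3.0242 − 0.3790·-2.6899 = +8.0074 (running +23.7587)
  i=7: 0.3790·-1.7384 − 1.2448·-3.0242 = +3.1057 (running +26.8644)
  i=8: 1.2448·0.5227 − 0.9491·-1.7384 = +2.3006 (running +29.1650)
Area = |Σ|/2 = |29.1650|/2 = 14.5825

Area at t=0.656: 14.5825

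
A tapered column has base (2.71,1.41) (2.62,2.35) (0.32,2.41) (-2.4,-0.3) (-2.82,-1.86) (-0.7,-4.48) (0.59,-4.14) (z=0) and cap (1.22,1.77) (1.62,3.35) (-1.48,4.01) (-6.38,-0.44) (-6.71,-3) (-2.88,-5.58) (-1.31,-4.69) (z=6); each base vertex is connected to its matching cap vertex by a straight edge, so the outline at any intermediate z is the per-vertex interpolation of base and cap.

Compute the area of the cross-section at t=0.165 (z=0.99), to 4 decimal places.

Area at t=0.165: 26.4878

Cross-section at t=0.165: each vertex is (1-t)·p0[i] + t·p1[i].
  v1: (1-0.165)·(2.71,1.41) + 0.165·(1.22,1.77) = (2.4641,1.4694)
  v2: (1-0.165)·(2.62,2.35) + 0.165·(1.62,3.35) = (2.4550,2.5150)
  v3: (1-0.165)·(0.32,2.41) + 0.165·(-1.48,4.01) = (0.0230,2.6740)
  v4: (1-0.165)·(-2.4,-0.3) + 0.165·(-6.38,-0.44) = (-3.0567,-0.3231)
  v5: (1-0.165)·(-2.82,-1.86) + 0.165·(-6.71,-3) = (-3.4619,-2.0481)
  v6: (1-0.165)·(-0.7,-4.48) + 0.165·(-2.88,-5.58) = (-1.0597,-4.6615)
  v7: (1-0.165)·(0.59,-4.14) + 0.165·(-1.31,-4.69) = (0.2765,-4.2307)
Shoelace sum Σ(x_i·y_{i+1} − x_{i+1}·y_i):
  i=1: 2.4641·2.5150 − 2.4550·1.4694 = +2.5900 (running +2.5900)
  i=2: 2.4550·2.6740 − 0.0230·2.5150 = +6.5068 (running +9.0968)
  i=3: 0.0230·-0.3231 − -3.0567·2.6740 = +8.1662 (running +17.2630)
  i=4: -3.0567·-2.0481 − -3.4619·-0.3231 = +5.1419 (running +22.4049)
  i=5: -3.4619·-4.6615 − -1.0597·-2.0481 = +13.9670 (running +36.3719)
  i=6: -1.0597·-4.2307 − 0.2765·-4.6615 = +5.7722 (running +42.1441)
  i=7: 0.2765·1.4694 − 2.4641·-4.2307 = +10.8315 (running +52.9756)
Area = |Σ|/2 = |52.9756|/2 = 26.4878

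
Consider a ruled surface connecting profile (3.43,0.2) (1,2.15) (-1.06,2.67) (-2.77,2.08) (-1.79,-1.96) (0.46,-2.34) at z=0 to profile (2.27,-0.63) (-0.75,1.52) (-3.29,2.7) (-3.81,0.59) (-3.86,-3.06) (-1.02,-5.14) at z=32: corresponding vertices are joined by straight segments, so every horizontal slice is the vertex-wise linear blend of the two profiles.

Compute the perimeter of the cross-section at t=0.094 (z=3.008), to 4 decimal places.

Perimeter at t=0.094: 17.6335

Cross-section at t=0.094: each vertex is (1-t)·p0[i] + t·p1[i].
  v1: (1-0.094)·(3.43,0.2) + 0.094·(2.27,-0.63) = (3.3210,0.1220)
  v2: (1-0.094)·(1,2.15) + 0.094·(-0.75,1.52) = (0.8355,2.0908)
  v3: (1-0.094)·(-1.06,2.67) + 0.094·(-3.29,2.7) = (-1.2696,2.6728)
  v4: (1-0.094)·(-2.77,2.08) + 0.094·(-3.81,0.59) = (-2.8678,1.9399)
  v5: (1-0.094)·(-1.79,-1.96) + 0.094·(-3.86,-3.06) = (-1.9846,-2.0634)
  v6: (1-0.094)·(0.46,-2.34) + 0.094·(-1.02,-5.14) = (0.3209,-2.6032)
Perimeter = Σ |v_{i+1} − v_i|:
  edge 1→2: √(-2.4855² + 1.9688²) = 3.1708 (running 3.1708)
  edge 2→3: √(-2.1051² + 0.5820²) = 2.1841 (running 5.3549)
  edge 3→4: √(-1.5981² + -0.7329²) = 1.7582 (running 7.1130)
  edge 4→5: √(0.8832² + -4.0033²) = 4.0996 (running 11.2126)
  edge 5→6: √(2.3055² + -0.5398²) = 2.3678 (running 13.5804)
  edge 6→1: √(3.0001² + 2.7252²) = 4.0530 (running 17.6335)
Perimeter = 17.6335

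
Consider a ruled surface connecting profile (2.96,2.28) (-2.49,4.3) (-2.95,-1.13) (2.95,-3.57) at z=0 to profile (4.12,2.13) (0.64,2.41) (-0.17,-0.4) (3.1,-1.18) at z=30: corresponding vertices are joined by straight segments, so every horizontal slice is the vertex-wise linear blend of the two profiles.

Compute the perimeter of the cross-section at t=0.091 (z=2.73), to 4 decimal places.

Cross-section at t=0.091: each vertex is (1-t)·p0[i] + t·p1[i].
  v1: (1-0.091)·(2.96,2.28) + 0.091·(4.12,2.13) = (3.0656,2.2664)
  v2: (1-0.091)·(-2.49,4.3) + 0.091·(0.64,2.41) = (-2.2052,4.1280)
  v3: (1-0.091)·(-2.95,-1.13) + 0.091·(-0.17,-0.4) = (-2.6970,-1.0636)
  v4: (1-0.091)·(2.95,-3.57) + 0.091·(3.1,-1.18) = (2.9637,-3.3525)
Perimeter = Σ |v_{i+1} − v_i|:
  edge 1→2: √(-5.2707² + 1.8617²) = 5.5898 (running 5.5898)
  edge 2→3: √(-0.4918² + -5.1916²) = 5.2148 (running 10.8047)
  edge 3→4: √(5.6607² + -2.2889²) = 6.1059 (running 16.9106)
  edge 4→1: √(0.1019² + 5.6189²) = 5.6198 (running 22.5304)
Perimeter = 22.5304

Perimeter at t=0.091: 22.5304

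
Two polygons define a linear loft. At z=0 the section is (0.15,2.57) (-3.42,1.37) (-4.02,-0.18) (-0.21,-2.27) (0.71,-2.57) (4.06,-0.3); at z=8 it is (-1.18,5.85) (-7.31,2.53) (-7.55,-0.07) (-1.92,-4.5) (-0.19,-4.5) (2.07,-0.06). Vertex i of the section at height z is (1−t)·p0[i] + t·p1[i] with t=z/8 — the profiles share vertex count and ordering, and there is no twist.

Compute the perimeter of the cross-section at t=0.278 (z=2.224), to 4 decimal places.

Perimeter at t=0.278: 22.2772

Cross-section at t=0.278: each vertex is (1-t)·p0[i] + t·p1[i].
  v1: (1-0.278)·(0.15,2.57) + 0.278·(-1.18,5.85) = (-0.2197,3.4818)
  v2: (1-0.278)·(-3.42,1.37) + 0.278·(-7.31,2.53) = (-4.5014,1.6925)
  v3: (1-0.278)·(-4.02,-0.18) + 0.278·(-7.55,-0.07) = (-5.0013,-0.1494)
  v4: (1-0.278)·(-0.21,-2.27) + 0.278·(-1.92,-4.5) = (-0.6854,-2.8899)
  v5: (1-0.278)·(0.71,-2.57) + 0.278·(-0.19,-4.5) = (0.4598,-3.1065)
  v6: (1-0.278)·(4.06,-0.3) + 0.278·(2.07,-0.06) = (3.5068,-0.2333)
Perimeter = Σ |v_{i+1} − v_i|:
  edge 1→2: √(-4.2817² + -1.7894²) = 4.6405 (running 4.6405)
  edge 2→3: √(-0.4999² + -1.8419²) = 1.9085 (running 6.5491)
  edge 3→4: √(4.3160² + -2.7405²) = 5.1125 (running 11.6616)
  edge 4→5: √(1.1452² + -0.2166²) = 1.1655 (running 12.8271)
  edge 5→6: √(3.0470² + 2.8733²) = 4.1880 (running 17.0151)
  edge 6→1: √(-3.7265² + 3.7151²) = 5.2620 (running 22.2772)
Perimeter = 22.2772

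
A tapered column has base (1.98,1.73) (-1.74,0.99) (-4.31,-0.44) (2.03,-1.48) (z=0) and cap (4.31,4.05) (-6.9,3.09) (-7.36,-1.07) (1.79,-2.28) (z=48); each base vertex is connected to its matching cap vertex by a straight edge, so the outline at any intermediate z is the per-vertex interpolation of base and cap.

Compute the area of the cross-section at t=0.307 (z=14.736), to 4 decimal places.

Area at t=0.307: 21.4636

Cross-section at t=0.307: each vertex is (1-t)·p0[i] + t·p1[i].
  v1: (1-0.307)·(1.98,1.73) + 0.307·(4.31,4.05) = (2.6953,2.4422)
  v2: (1-0.307)·(-1.74,0.99) + 0.307·(-6.9,3.09) = (-3.3241,1.6347)
  v3: (1-0.307)·(-4.31,-0.44) + 0.307·(-7.36,-1.07) = (-5.2463,-0.6334)
  v4: (1-0.307)·(2.03,-1.48) + 0.307·(1.79,-2.28) = (1.9563,-1.7256)
Shoelace sum Σ(x_i·y_{i+1} − x_{i+1}·y_i):
  i=1: 2.6953·1.6347 − -3.3241·2.4422 = +12.5243 (running +12.5243)
  i=2: -3.3241·-0.6334 − -5.2463·1.6347 = +10.6817 (running +23.2061)
  i=3: -5.2463·-1.7256 − 1.9563·-0.6334 = +10.2923 (running +33.4983)
  i=4: 1.9563·2.4422 − 2.6953·-1.7256 = +9.4288 (running +42.9271)
Area = |Σ|/2 = |42.9271|/2 = 21.4636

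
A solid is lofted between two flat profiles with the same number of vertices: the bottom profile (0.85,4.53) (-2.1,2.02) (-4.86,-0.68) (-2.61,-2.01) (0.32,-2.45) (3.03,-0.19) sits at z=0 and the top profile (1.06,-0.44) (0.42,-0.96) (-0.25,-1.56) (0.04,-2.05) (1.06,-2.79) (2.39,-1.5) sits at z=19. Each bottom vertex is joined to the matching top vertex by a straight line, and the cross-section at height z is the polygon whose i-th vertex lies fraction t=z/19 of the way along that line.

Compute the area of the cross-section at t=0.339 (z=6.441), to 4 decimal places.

Area at t=0.339: 17.5041

Cross-section at t=0.339: each vertex is (1-t)·p0[i] + t·p1[i].
  v1: (1-0.339)·(0.85,4.53) + 0.339·(1.06,-0.44) = (0.9212,2.8452)
  v2: (1-0.339)·(-2.1,2.02) + 0.339·(0.42,-0.96) = (-1.2457,1.0098)
  v3: (1-0.339)·(-4.86,-0.68) + 0.339·(-0.25,-1.56) = (-3.2972,-0.9783)
  v4: (1-0.339)·(-2.61,-2.01) + 0.339·(0.04,-2.05) = (-1.7116,-2.0236)
  v5: (1-0.339)·(0.32,-2.45) + 0.339·(1.06,-2.79) = (0.5709,-2.5653)
  v6: (1-0.339)·(3.03,-0.19) + 0.339·(2.39,-1.5) = (2.8130,-0.6341)
Shoelace sum Σ(x_i·y_{i+1} − x_{i+1}·y_i):
  i=1: 0.9212·1.0098 − -1.2457·2.8452 = +4.4745 (running +4.4745)
  i=2: -1.2457·-0.9783 − -3.2972·1.0098 = +4.5482 (running +9.0227)
  i=3: -3.2972·-2.0236 − -1.7116·-0.9783 = +4.9976 (running +14.0202)
  i=4: -1.7116·-2.5653 − 0.5709·-2.0236 = +5.5460 (running +19.5662)
  i=5: 0.5709·-0.6341 − 2.8130·-2.5653 = +6.8542 (running +26.4204)
  i=6: 2.8130·2.8452 − 0.9212·-0.6341 = +8.5877 (running +35.0081)
Area = |Σ|/2 = |35.0081|/2 = 17.5041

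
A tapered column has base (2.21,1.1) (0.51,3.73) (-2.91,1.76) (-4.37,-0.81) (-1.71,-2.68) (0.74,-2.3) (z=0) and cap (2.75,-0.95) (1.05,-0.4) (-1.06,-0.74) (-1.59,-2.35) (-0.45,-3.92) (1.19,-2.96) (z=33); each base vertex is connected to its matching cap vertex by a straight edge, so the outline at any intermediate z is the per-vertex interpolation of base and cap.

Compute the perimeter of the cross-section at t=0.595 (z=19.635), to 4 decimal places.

Perimeter at t=0.595: 14.7413

Cross-section at t=0.595: each vertex is (1-t)·p0[i] + t·p1[i].
  v1: (1-0.595)·(2.21,1.1) + 0.595·(2.75,-0.95) = (2.5313,-0.1197)
  v2: (1-0.595)·(0.51,3.73) + 0.595·(1.05,-0.4) = (0.8313,1.2727)
  v3: (1-0.595)·(-2.91,1.76) + 0.595·(-1.06,-0.74) = (-1.8093,0.2725)
  v4: (1-0.595)·(-4.37,-0.81) + 0.595·(-1.59,-2.35) = (-2.7159,-1.7263)
  v5: (1-0.595)·(-1.71,-2.68) + 0.595·(-0.45,-3.92) = (-0.9603,-3.4178)
  v6: (1-0.595)·(0.74,-2.3) + 0.595·(1.19,-2.96) = (1.0077,-2.6927)
Perimeter = Σ |v_{i+1} − v_i|:
  edge 1→2: √(-1.7000² + 1.3924²) = 2.1974 (running 2.1974)
  edge 2→3: √(-2.6406² + -1.0001²) = 2.8236 (running 5.0211)
  edge 3→4: √(-0.9067² + -1.9988²) = 2.1948 (running 7.2159)
  edge 4→5: √(1.7556² + -1.6915²) = 2.4379 (running 9.6538)
  edge 5→6: √(1.9680² + 0.7251²) = 2.0974 (running 11.7511)
  edge 6→1: √(1.5235² + 2.5730²) = 2.9902 (running 14.7413)
Perimeter = 14.7413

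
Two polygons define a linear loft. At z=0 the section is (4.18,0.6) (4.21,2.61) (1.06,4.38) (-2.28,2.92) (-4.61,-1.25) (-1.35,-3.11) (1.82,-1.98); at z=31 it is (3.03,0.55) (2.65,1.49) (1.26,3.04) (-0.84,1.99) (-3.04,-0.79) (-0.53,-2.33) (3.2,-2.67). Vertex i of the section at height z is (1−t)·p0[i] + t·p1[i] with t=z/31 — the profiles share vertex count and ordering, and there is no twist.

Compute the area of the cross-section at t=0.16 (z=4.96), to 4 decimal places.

Cross-section at t=0.16: each vertex is (1-t)·p0[i] + t·p1[i].
  v1: (1-0.16)·(4.18,0.6) + 0.16·(3.03,0.55) = (3.9960,0.5920)
  v2: (1-0.16)·(4.21,2.61) + 0.16·(2.65,1.49) = (3.9604,2.4308)
  v3: (1-0.16)·(1.06,4.38) + 0.16·(1.26,3.04) = (1.0920,4.1656)
  v4: (1-0.16)·(-2.28,2.92) + 0.16·(-0.84,1.99) = (-2.0496,2.7712)
  v5: (1-0.16)·(-4.61,-1.25) + 0.16·(-3.04,-0.79) = (-4.3588,-1.1764)
  v6: (1-0.16)·(-1.35,-3.11) + 0.16·(-0.53,-2.33) = (-1.2188,-2.9852)
  v7: (1-0.16)·(1.82,-1.98) + 0.16·(3.2,-2.67) = (2.0408,-2.0904)
Shoelace sum Σ(x_i·y_{i+1} − x_{i+1}·y_i):
  i=1: 3.9960·2.4308 − 3.9604·0.5920 = +7.3689 (running +7.3689)
  i=2: 3.9604·4.1656 − 1.0920·2.4308 = +13.8430 (running +21.2119)
  i=3: 1.0920·2.7712 − -2.0496·4.1656 = +11.5640 (running +32.7759)
  i=4: -2.0496·-1.1764 − -4.3588·2.7712 = +14.4903 (running +47.2661)
  i=5: -4.3588·-2.9852 − -1.2188·-1.1764 = +11.5781 (running +58.8442)
  i=6: -1.2188·-2.0904 − 2.0408·-2.9852 = +8.6400 (running +67.4842)
  i=7: 2.0408·0.5920 − 3.9960·-2.0904 = +9.5614 (running +77.0456)
Area = |Σ|/2 = |77.0456|/2 = 38.5228

Area at t=0.16: 38.5228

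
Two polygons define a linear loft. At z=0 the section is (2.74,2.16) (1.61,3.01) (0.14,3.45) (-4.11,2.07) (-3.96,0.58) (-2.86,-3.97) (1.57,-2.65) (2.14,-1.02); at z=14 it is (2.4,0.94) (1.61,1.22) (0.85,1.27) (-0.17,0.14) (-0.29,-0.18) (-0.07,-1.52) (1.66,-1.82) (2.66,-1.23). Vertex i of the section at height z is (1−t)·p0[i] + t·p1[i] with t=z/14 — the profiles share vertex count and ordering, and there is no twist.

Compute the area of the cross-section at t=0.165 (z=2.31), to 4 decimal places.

Area at t=0.165: 29.8504

Cross-section at t=0.165: each vertex is (1-t)·p0[i] + t·p1[i].
  v1: (1-0.165)·(2.74,2.16) + 0.165·(2.4,0.94) = (2.6839,1.9587)
  v2: (1-0.165)·(1.61,3.01) + 0.165·(1.61,1.22) = (1.6100,2.7146)
  v3: (1-0.165)·(0.14,3.45) + 0.165·(0.85,1.27) = (0.2571,3.0903)
  v4: (1-0.165)·(-4.11,2.07) + 0.165·(-0.17,0.14) = (-3.4599,1.7515)
  v5: (1-0.165)·(-3.96,0.58) + 0.165·(-0.29,-0.18) = (-3.3544,0.4546)
  v6: (1-0.165)·(-2.86,-3.97) + 0.165·(-0.07,-1.52) = (-2.3996,-3.5657)
  v7: (1-0.165)·(1.57,-2.65) + 0.165·(1.66,-1.82) = (1.5849,-2.5130)
  v8: (1-0.165)·(2.14,-1.02) + 0.165·(2.66,-1.23) = (2.2258,-1.0547)
Shoelace sum Σ(x_i·y_{i+1} − x_{i+1}·y_i):
  i=1: 2.6839·2.7146 − 1.6100·1.9587 = +4.1323 (running +4.1323)
  i=2: 1.6100·3.0903 − 0.2571·2.7146 = +4.2773 (running +8.4097)
  i=3: 0.2571·1.7515 − -3.4599·3.0903 = +11.1425 (running +19.5522)
  i=4: -3.4599·0.4546 − -3.3544·1.7515 = +4.3026 (running +23.8548)
  i=5: -3.3544·-3.5657 − -2.3996·0.4546 = +13.0520 (running +36.9068)
  i=6: -2.3996·-2.5130 − 1.5849·-3.5657 = +11.6816 (running +48.5884)
  i=7: 1.5849·-1.0547 − 2.2258·-2.5130 = +3.9221 (running +52.5105)
  i=8: 2.2258·1.9587 − 2.6839·-1.0547 = +7.1902 (running +59.7008)
Area = |Σ|/2 = |59.7008|/2 = 29.8504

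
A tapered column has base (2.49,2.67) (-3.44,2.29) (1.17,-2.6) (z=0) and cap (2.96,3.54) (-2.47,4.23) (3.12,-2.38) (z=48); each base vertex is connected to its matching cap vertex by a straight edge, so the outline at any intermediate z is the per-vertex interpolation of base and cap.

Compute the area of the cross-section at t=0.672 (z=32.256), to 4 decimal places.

Cross-section at t=0.672: each vertex is (1-t)·p0[i] + t·p1[i].
  v1: (1-0.672)·(2.49,2.67) + 0.672·(2.96,3.54) = (2.8058,3.2546)
  v2: (1-0.672)·(-3.44,2.29) + 0.672·(-2.47,4.23) = (-2.7882,3.5937)
  v3: (1-0.672)·(1.17,-2.6) + 0.672·(3.12,-2.38) = (2.4804,-2.4522)
Shoelace sum Σ(x_i·y_{i+1} − x_{i+1}·y_i):
  i=1: 2.8058·3.5937 − -2.7882·3.2546 = +19.1577 (running +19.1577)
  i=2: -2.7882·-2.4522 − 2.4804·3.5937 = -2.0767 (running +17.0810)
  i=3: 2.4804·3.2546 − 2.8058·-2.4522 = +14.9532 (running +32.0342)
Area = |Σ|/2 = |32.0342|/2 = 16.0171

Area at t=0.672: 16.0171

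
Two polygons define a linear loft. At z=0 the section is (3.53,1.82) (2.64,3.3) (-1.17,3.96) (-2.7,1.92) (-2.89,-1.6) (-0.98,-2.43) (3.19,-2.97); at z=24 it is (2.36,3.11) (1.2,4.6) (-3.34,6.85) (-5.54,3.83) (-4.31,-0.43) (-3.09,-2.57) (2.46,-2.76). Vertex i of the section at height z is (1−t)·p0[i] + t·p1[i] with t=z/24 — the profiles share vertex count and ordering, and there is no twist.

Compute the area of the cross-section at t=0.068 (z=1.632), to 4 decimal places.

Cross-section at t=0.068: each vertex is (1-t)·p0[i] + t·p1[i].
  v1: (1-0.068)·(3.53,1.82) + 0.068·(2.36,3.11) = (3.4504,1.9077)
  v2: (1-0.068)·(2.64,3.3) + 0.068·(1.2,4.6) = (2.5421,3.3884)
  v3: (1-0.068)·(-1.17,3.96) + 0.068·(-3.34,6.85) = (-1.3176,4.1565)
  v4: (1-0.068)·(-2.7,1.92) + 0.068·(-5.54,3.83) = (-2.8931,2.0499)
  v5: (1-0.068)·(-2.89,-1.6) + 0.068·(-4.31,-0.43) = (-2.9866,-1.5204)
  v6: (1-0.068)·(-0.98,-2.43) + 0.068·(-3.09,-2.57) = (-1.1235,-2.4395)
  v7: (1-0.068)·(3.19,-2.97) + 0.068·(2.46,-2.76) = (3.1404,-2.9557)
Shoelace sum Σ(x_i·y_{i+1} − x_{i+1}·y_i):
  i=1: 3.4504·3.3884 − 2.5421·1.9077 = +6.8419 (running +6.8419)
  i=2: 2.5421·4.1565 − -1.3176·3.3884 = +15.0306 (running +21.8725)
  i=3: -1.3176·2.0499 − -2.8931·4.1565 = +9.3245 (running +31.1970)
  i=4: -2.8931·-1.5204 − -2.9866·2.0499 = +10.5209 (running +41.7179)
  i=5: -2.9866·-2.4395 − -1.1235·-1.5204 = +5.5776 (running +47.2955)
  i=6: -1.1235·-2.9557 − 3.1404·-2.4395 = +10.9817 (running +58.2771)
  i=7: 3.1404·1.9077 − 3.4504·-2.9557 = +16.1895 (running +74.4666)
Area = |Σ|/2 = |74.4666|/2 = 37.2333

Area at t=0.068: 37.2333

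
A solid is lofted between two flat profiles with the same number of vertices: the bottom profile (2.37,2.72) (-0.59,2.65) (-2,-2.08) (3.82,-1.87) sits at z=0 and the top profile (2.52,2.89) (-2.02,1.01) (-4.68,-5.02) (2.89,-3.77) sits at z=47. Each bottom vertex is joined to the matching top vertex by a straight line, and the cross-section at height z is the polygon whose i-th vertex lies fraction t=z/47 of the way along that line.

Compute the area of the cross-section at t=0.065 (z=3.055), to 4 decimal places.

Cross-section at t=0.065: each vertex is (1-t)·p0[i] + t·p1[i].
  v1: (1-0.065)·(2.37,2.72) + 0.065·(2.52,2.89) = (2.3798,2.7311)
  v2: (1-0.065)·(-0.59,2.65) + 0.065·(-2.02,1.01) = (-0.6829,2.5434)
  v3: (1-0.065)·(-2,-2.08) + 0.065·(-4.68,-5.02) = (-2.1742,-2.2711)
  v4: (1-0.065)·(3.82,-1.87) + 0.065·(2.89,-3.77) = (3.7595,-1.9935)
Shoelace sum Σ(x_i·y_{i+1} − x_{i+1}·y_i):
  i=1: 2.3798·2.5434 − -0.6829·2.7311 = +7.9178 (running +7.9178)
  i=2: -0.6829·-2.2711 − -2.1742·2.5434 = +7.0809 (running +14.9987)
  i=3: -2.1742·-1.9935 − 3.7595·-2.2711 = +12.8726 (running +27.8713)
  i=4: 3.7595·2.7311 − 2.3798·-1.9935 = +15.0116 (running +42.8829)
Area = |Σ|/2 = |42.8829|/2 = 21.4414

Area at t=0.065: 21.4414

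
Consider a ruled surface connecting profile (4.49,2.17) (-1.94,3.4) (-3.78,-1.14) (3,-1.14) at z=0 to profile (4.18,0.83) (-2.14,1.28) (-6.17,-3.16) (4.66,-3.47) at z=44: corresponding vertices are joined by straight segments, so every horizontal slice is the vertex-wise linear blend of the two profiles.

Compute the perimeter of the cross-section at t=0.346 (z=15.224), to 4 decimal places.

Perimeter at t=0.346: 23.5872

Cross-section at t=0.346: each vertex is (1-t)·p0[i] + t·p1[i].
  v1: (1-0.346)·(4.49,2.17) + 0.346·(4.18,0.83) = (4.3827,1.7064)
  v2: (1-0.346)·(-1.94,3.4) + 0.346·(-2.14,1.28) = (-2.0092,2.6665)
  v3: (1-0.346)·(-3.78,-1.14) + 0.346·(-6.17,-3.16) = (-4.6069,-1.8389)
  v4: (1-0.346)·(3,-1.14) + 0.346·(4.66,-3.47) = (3.5744,-1.9462)
Perimeter = Σ |v_{i+1} − v_i|:
  edge 1→2: √(-6.3919² + 0.9601²) = 6.4636 (running 6.4636)
  edge 2→3: √(-2.5977² + -4.5054²) = 5.2007 (running 11.6643)
  edge 3→4: √(8.1813² + -0.1073²) = 8.1820 (running 19.8463)
  edge 4→1: √(0.8084² + 3.6525²) = 3.7409 (running 23.5872)
Perimeter = 23.5872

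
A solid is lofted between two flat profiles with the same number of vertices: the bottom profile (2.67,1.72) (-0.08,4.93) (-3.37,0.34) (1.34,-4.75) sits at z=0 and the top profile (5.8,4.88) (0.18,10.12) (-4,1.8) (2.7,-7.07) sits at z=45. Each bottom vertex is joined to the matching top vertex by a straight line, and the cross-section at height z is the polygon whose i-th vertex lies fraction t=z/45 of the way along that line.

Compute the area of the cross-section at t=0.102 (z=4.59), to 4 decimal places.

Cross-section at t=0.102: each vertex is (1-t)·p0[i] + t·p1[i].
  v1: (1-0.102)·(2.67,1.72) + 0.102·(5.8,4.88) = (2.9893,2.0423)
  v2: (1-0.102)·(-0.08,4.93) + 0.102·(0.18,10.12) = (-0.0535,5.4594)
  v3: (1-0.102)·(-3.37,0.34) + 0.102·(-4,1.8) = (-3.4343,0.4889)
  v4: (1-0.102)·(1.34,-4.75) + 0.102·(2.7,-7.07) = (1.4787,-4.9866)
Shoelace sum Σ(x_i·y_{i+1} − x_{i+1}·y_i):
  i=1: 2.9893·5.4594 − -0.0535·2.0423 = +16.4287 (running +16.4287)
  i=2: -0.0535·0.4889 − -3.4343·5.4594 = +18.7228 (running +35.1515)
  i=3: -3.4343·-4.9866 − 1.4787·0.4889 = +16.4024 (running +51.5540)
  i=4: 1.4787·2.0423 − 2.9893·-4.9866 = +17.9264 (running +69.4803)
Area = |Σ|/2 = |69.4803|/2 = 34.7402

Area at t=0.102: 34.7402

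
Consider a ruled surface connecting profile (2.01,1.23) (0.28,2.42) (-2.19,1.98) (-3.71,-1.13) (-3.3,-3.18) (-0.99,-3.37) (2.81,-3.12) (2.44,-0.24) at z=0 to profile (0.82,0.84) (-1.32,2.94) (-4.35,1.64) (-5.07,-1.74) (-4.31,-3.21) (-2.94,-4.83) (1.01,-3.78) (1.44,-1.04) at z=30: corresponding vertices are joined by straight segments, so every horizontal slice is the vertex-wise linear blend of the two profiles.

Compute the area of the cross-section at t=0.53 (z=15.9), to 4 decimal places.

Cross-section at t=0.53: each vertex is (1-t)·p0[i] + t·p1[i].
  v1: (1-0.53)·(2.01,1.23) + 0.53·(0.82,0.84) = (1.3793,1.0233)
  v2: (1-0.53)·(0.28,2.42) + 0.53·(-1.32,2.94) = (-0.5680,2.6956)
  v3: (1-0.53)·(-2.19,1.98) + 0.53·(-4.35,1.64) = (-3.3348,1.7998)
  v4: (1-0.53)·(-3.71,-1.13) + 0.53·(-5.07,-1.74) = (-4.4308,-1.4533)
  v5: (1-0.53)·(-3.3,-3.18) + 0.53·(-4.31,-3.21) = (-3.8353,-3.1959)
  v6: (1-0.53)·(-0.99,-3.37) + 0.53·(-2.94,-4.83) = (-2.0235,-4.1438)
  v7: (1-0.53)·(2.81,-3.12) + 0.53·(1.01,-3.78) = (1.8560,-3.4698)
  v8: (1-0.53)·(2.44,-0.24) + 0.53·(1.44,-1.04) = (1.9100,-0.6640)
Shoelace sum Σ(x_i·y_{i+1} − x_{i+1}·y_i):
  i=1: 1.3793·2.6956 − -0.5680·1.0233 = +4.2993 (running +4.2993)
  i=2: -0.5680·1.7998 − -3.3348·2.6956 = +7.9670 (running +12.2663)
  i=3: -3.3348·-1.4533 − -4.4308·1.7998 = +12.8210 (running +25.0873)
  i=4: -4.4308·-3.1959 − -3.8353·-1.4533 = +8.5866 (running +33.6738)
  i=5: -3.8353·-4.1438 − -2.0235·-3.1959 = +9.4258 (running +43.0997)
  i=6: -2.0235·-3.4698 − 1.8560·-4.1438 = +14.7120 (running +57.8117)
  i=7: 1.8560·-0.6640 − 1.9100·-3.4698 = +5.3949 (running +63.2066)
  i=8: 1.9100·1.0233 − 1.3793·-0.6640 = +2.8704 (running +66.0770)
Area = |Σ|/2 = |66.0770|/2 = 33.0385

Area at t=0.53: 33.0385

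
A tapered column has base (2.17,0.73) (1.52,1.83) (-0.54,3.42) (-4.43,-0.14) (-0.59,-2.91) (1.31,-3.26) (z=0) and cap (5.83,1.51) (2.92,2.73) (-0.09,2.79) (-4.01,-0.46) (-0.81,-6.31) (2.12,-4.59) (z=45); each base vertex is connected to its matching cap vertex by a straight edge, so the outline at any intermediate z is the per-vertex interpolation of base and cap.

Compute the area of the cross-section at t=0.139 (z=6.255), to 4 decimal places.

Cross-section at t=0.139: each vertex is (1-t)·p0[i] + t·p1[i].
  v1: (1-0.139)·(2.17,0.73) + 0.139·(5.83,1.51) = (2.6787,0.8384)
  v2: (1-0.139)·(1.52,1.83) + 0.139·(2.92,2.73) = (1.7146,1.9551)
  v3: (1-0.139)·(-0.54,3.42) + 0.139·(-0.09,2.79) = (-0.4775,3.3324)
  v4: (1-0.139)·(-4.43,-0.14) + 0.139·(-4.01,-0.46) = (-4.3716,-0.1845)
  v5: (1-0.139)·(-0.59,-2.91) + 0.139·(-0.81,-6.31) = (-0.6206,-3.3826)
  v6: (1-0.139)·(1.31,-3.26) + 0.139·(2.12,-4.59) = (1.4226,-3.4449)
Shoelace sum Σ(x_i·y_{i+1} − x_{i+1}·y_i):
  i=1: 2.6787·1.9551 − 1.7146·0.8384 = +3.7996 (running +3.7996)
  i=2: 1.7146·3.3324 − -0.4775·1.9551 = +6.6472 (running +10.4469)
  i=3: -0.4775·-0.1845 − -4.3716·3.3324 = +14.6562 (running +25.1031)
  i=4: -4.3716·-3.3826 − -0.6206·-0.1845 = +14.6730 (running +39.7761)
  i=5: -0.6206·-3.4449 − 1.4226·-3.3826 = +6.9499 (running +46.7259)
  i=6: 1.4226·0.8384 − 2.6787·-3.4449 = +10.4206 (running +57.1466)
Area = |Σ|/2 = |57.1466|/2 = 28.5733

Area at t=0.139: 28.5733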